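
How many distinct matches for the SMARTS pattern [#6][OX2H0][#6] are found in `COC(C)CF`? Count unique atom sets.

[#6][OX2H0][#6] is the SMARTS for an ether: an aliphatic oxygen bridging two carbons with no H on the oxygen.
Exactly one fragment in the molecule meets all constraints, giving 1 match.

1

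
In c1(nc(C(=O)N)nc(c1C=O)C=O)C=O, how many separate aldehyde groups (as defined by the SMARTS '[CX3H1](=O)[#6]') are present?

[CX3H1](=O)[#6] is the SMARTS for an aldehyde: an sp2 carbon with one H, double-bonded to O and single-bonded to carbon.
The molecule carries 3 separate instances of an aldehyde (-CHO) meeting every constraint; each maps to a distinct set of atoms, giving 3 matches.

3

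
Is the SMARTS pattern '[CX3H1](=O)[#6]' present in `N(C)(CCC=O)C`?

The pattern [CX3H1](=O)[#6] describes an sp2 carbon with one H, double-bonded to O and single-bonded to carbon — an aldehyde.
The molecule carries an aldehyde (-CHO), whose atoms satisfy every constraint of the query, so the pattern matches.

Yes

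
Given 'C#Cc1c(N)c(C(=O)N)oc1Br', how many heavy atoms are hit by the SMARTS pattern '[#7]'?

The query [#7] means: #7 matches any nitrogen atom regardless of aromaticity.
Check the 12 heavy atoms by environment: 1× o (aromatic) → no; 4× c (aromatic) → no; 3× C → no; 1× O → no; 2× N → match; 1× Br → no.
That gives 2 matching atoms.

2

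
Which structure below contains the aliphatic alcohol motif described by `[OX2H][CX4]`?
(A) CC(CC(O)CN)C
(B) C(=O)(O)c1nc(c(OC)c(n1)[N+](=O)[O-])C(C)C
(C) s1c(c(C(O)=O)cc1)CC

[OX2H][CX4] describes a hydroxyl oxygen bound to an sp3 (X4) carbon (an aliphatic alcohol).
(A) contains a hydroxyl group (-OH), which satisfies every atom and bond constraint.
(B) has a carboxylic acid group (-C(=O)OH) but the -OH is on a CX3 carbonyl carbon, not a CX4 carbon.
(C) has a carboxylic acid group (-C(=O)OH) but the -OH is on a CX3 carbonyl carbon, not a CX4 carbon.
So the answer is (A).

A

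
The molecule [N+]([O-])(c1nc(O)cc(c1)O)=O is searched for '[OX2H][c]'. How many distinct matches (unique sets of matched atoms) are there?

2

[OX2H][c] is the SMARTS for a phenol: a hydroxyl oxygen attached to an aromatic carbon.
The molecule carries 2 separate instances of a hydroxyl group (-OH) meeting every constraint; each maps to a distinct set of atoms, giving 2 matches.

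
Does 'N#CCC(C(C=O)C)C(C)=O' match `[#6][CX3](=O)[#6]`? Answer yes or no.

The pattern [#6][CX3](=O)[#6] describes a carbonyl carbon (no H) flanked by two carbons — a ketone.
The molecule carries an acetyl/ketone group (-C(=O)CH3), whose atoms satisfy every constraint of the query, so the pattern matches.

Yes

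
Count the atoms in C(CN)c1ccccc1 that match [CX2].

0

Check the 9 heavy atoms by environment: 2× C (X4) → no; 1× N (X3) → no; 6× c (aromatic, X3) → no.
No environment satisfies the query, so 0 matching atoms.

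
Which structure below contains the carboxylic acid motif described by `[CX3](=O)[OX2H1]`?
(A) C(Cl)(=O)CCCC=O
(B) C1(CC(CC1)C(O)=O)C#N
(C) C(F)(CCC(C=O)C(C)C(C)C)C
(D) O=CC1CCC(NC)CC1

B

[CX3](=O)[OX2H1] describes an sp2 carbon double-bonded to O and single-bonded to an -OH oxygen (a carboxylic acid).
(A) has an acyl chloride (-C(=O)Cl) but the carbonyl is bonded to Cl, not to an -OH oxygen.
(B) contains a carboxylic acid group (-C(=O)OH), which satisfies every atom and bond constraint.
(C) has an aldehyde (-CHO) but there is no singly-bonded oxygen on the carbonyl carbon.
(D) has an aldehyde (-CHO) but there is no singly-bonded oxygen on the carbonyl carbon.
So the answer is (B).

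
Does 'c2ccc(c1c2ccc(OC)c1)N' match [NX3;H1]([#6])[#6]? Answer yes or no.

No

The pattern [NX3;H1]([#6])[#6] describes a trivalent nitrogen with one H, bonded to two carbons — a secondary amine.
The closest candidate here is a primary amino group (-NH2), but the nitrogen has H2 and only one carbon neighbour. No other fragment satisfies the full query, so there is no match.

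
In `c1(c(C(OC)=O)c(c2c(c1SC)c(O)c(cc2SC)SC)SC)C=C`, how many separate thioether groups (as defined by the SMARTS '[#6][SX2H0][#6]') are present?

[#6][SX2H0][#6] is the SMARTS for a thioether: an aliphatic sulfur bridging two carbons with no H on the sulfur.
The molecule carries 4 separate instances of a methylthio ether (-SCH3) meeting every constraint; each maps to a distinct set of atoms, giving 4 matches.

4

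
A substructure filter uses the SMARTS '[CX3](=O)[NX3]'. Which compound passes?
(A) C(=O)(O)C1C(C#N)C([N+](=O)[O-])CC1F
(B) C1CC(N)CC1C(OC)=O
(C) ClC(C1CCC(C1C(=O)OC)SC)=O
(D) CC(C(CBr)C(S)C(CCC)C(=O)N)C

D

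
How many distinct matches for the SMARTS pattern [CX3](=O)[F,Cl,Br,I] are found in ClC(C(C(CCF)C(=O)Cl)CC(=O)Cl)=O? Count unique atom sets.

[CX3](=O)[F,Cl,Br,I] is the SMARTS for an acyl halide: a carbonyl carbon bonded to a halogen.
The molecule carries 3 separate instances of an acyl chloride (-C(=O)Cl) meeting every constraint; each maps to a distinct set of atoms, giving 3 matches.

3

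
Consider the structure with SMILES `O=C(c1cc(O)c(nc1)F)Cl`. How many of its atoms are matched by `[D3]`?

The query [D3] means: atom with exactly three heavy-atom neighbours.
Check the 11 heavy atoms by environment: 1× n (aromatic, D2) → no; 2× c (aromatic, D2) → no; 3× c (aromatic, D3) → match; 2× O (D1) → no; 1× C (D3) → match; 1× Cl (D1) → no; 1× F (D1) → no.
Summing the matching environments: 3 + 1 = 4 matching atoms.

4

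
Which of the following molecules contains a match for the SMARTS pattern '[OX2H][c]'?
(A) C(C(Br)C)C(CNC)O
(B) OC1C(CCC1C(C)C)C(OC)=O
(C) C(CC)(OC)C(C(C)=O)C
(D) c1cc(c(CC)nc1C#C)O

[OX2H][c] describes a hydroxyl oxygen attached to an aromatic carbon (a phenol).
(A) has a hydroxyl group (-OH) but the -OH is on an aliphatic carbon, not an aromatic c.
(B) has a hydroxyl group (-OH) but the -OH is on an aliphatic carbon, not an aromatic c.
(C) has a methoxy ether (-OCH3) but the oxygen has H0, not H1.
(D) contains a hydroxyl group (-OH), which satisfies every atom and bond constraint.
So the answer is (D).

D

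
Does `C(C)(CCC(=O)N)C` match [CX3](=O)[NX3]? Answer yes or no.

The pattern [CX3](=O)[NX3] describes a carbonyl carbon bonded to a trivalent nitrogen — an amide.
The molecule carries a primary amide (-C(=O)NH2), whose atoms satisfy every constraint of the query, so the pattern matches.

Yes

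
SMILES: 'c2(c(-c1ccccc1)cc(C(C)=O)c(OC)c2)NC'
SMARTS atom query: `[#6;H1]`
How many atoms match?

7

Check the 19 heavy atoms by environment: 5× c (aromatic, H0) → no; 7× c (aromatic, H1) → match; 2× O (H0) → no; 3× C (H3) → no; 1× N (H1) → no; 1× C (H0) → no.
That gives 7 matching atoms.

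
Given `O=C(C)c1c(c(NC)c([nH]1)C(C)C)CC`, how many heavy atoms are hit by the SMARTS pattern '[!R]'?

10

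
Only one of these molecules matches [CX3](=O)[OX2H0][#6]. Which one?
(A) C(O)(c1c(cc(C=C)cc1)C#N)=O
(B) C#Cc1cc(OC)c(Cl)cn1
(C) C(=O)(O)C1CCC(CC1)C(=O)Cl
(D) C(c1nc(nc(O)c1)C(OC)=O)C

[CX3](=O)[OX2H0][#6] describes a carbonyl carbon bonded to an oxygen that is itself bonded to carbon (no H on that O) (an ester).
(A) has a carboxylic acid group (-C(=O)OH) but the singly-bonded O carries H (OX2H1, not H0).
(B) has a methoxy ether (-OCH3) but the ether oxygen is not adjacent to a C=O carbon.
(C) has a carboxylic acid group (-C(=O)OH) but the singly-bonded O carries H (OX2H1, not H0).
(D) contains a methyl-ester group (-C(=O)OCH3), which satisfies every atom and bond constraint.
So the answer is (D).

D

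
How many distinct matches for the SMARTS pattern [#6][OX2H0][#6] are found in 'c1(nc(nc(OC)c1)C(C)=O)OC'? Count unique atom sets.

2

[#6][OX2H0][#6] is the SMARTS for an ether: an aliphatic oxygen bridging two carbons with no H on the oxygen.
The molecule carries 2 separate instances of a methoxy ether (-OCH3) meeting every constraint; each maps to a distinct set of atoms, giving 2 matches.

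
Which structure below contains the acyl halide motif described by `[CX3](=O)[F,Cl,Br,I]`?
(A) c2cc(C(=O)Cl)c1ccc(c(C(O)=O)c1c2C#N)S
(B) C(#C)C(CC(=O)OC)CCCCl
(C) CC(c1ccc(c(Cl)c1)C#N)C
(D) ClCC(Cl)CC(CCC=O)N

A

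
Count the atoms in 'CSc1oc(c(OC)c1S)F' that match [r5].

The query [r5] means: r5 matches atoms in a five-membered ring.
Check the 11 heavy atoms by environment: 1× o (aromatic, in 5-ring) → match; 4× c (aromatic, in 5-ring) → match; 1× O (acyclic) → no; 2× C (acyclic) → no; 2× S (acyclic) → no; 1× F (acyclic) → no.
Summing the matching environments: 1 + 4 = 5 matching atoms.

5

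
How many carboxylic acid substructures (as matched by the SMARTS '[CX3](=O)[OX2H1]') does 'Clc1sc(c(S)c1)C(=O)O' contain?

1

[CX3](=O)[OX2H1] is the SMARTS for a carboxylic acid: an sp2 carbon double-bonded to O and single-bonded to an -OH oxygen.
Exactly one fragment in the molecule meets all constraints, giving 1 match.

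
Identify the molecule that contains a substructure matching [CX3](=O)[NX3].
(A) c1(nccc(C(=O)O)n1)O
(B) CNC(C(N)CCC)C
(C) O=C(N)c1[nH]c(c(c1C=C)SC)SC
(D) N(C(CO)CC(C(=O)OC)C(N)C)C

C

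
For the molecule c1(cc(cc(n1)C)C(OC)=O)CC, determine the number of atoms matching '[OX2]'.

1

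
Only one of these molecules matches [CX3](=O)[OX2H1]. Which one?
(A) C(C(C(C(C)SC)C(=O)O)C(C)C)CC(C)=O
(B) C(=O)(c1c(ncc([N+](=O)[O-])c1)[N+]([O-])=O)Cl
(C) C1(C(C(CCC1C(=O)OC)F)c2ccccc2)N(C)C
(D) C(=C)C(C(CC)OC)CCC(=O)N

A

[CX3](=O)[OX2H1] describes an sp2 carbon double-bonded to O and single-bonded to an -OH oxygen (a carboxylic acid).
(A) contains a carboxylic acid group (-C(=O)OH), which satisfies every atom and bond constraint.
(B) has an acyl chloride (-C(=O)Cl) but the carbonyl is bonded to Cl, not to an -OH oxygen.
(C) has a methyl-ester group (-C(=O)OCH3) but the singly-bonded O has no H (OX2H0, not OX2H1).
(D) has a primary amide (-C(=O)NH2) but the carbonyl is bonded to N, not to an -OH oxygen.
So the answer is (A).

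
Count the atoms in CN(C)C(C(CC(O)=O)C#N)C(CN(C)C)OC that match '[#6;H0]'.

2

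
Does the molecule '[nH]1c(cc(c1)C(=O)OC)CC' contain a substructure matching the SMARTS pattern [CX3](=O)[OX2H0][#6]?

The pattern [CX3](=O)[OX2H0][#6] describes a carbonyl carbon bonded to an oxygen that is itself bonded to carbon (no H on that O) — an ester.
The molecule carries a methyl-ester group (-C(=O)OCH3), whose atoms satisfy every constraint of the query, so the pattern matches.

Yes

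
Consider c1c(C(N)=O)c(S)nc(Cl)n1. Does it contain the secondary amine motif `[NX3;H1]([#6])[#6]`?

No

The pattern [NX3;H1]([#6])[#6] describes a trivalent nitrogen with one H, bonded to two carbons — a secondary amine.
The closest candidate here is a primary amide (-C(=O)NH2), but the -C(=O)NH2 nitrogen has H2, not H1. No other fragment satisfies the full query, so there is no match.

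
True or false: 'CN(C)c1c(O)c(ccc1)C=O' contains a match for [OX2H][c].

The pattern [OX2H][c] describes a hydroxyl oxygen attached to an aromatic carbon — a phenol.
The molecule carries a hydroxyl group (-OH), whose atoms satisfy every constraint of the query, so the pattern matches.

True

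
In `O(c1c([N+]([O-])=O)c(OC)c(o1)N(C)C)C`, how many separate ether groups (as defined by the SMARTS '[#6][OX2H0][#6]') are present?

2

[#6][OX2H0][#6] is the SMARTS for an ether: an aliphatic oxygen bridging two carbons with no H on the oxygen.
The molecule carries 2 separate instances of a methoxy ether (-OCH3) meeting every constraint; each maps to a distinct set of atoms, giving 2 matches.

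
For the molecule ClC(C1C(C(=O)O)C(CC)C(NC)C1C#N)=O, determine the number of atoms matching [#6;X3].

The query [#6;X3] means: any carbon (aromatic or not) with three total connections.
Check the 17 heavy atoms by environment: 8× C (X4) → no; 2× C (X3) → match; 2× O (X1) → no; 1× O (X2) → no; 1× N (X3) → no; 1× C (X2) → no; 1× N (X1) → no; 1× Cl (X1) → no.
That gives 2 matching atoms.

2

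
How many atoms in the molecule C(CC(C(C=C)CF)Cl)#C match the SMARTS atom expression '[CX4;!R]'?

4

The query [CX4;!R] means: aliphatic carbon with four total connections, not in a ring.
Check the 10 heavy atoms by environment: 4× C (X4, acyclic) → match; 2× C (X2, acyclic) → no; 1× F (X1, acyclic) → no; 2× C (X3, acyclic) → no; 1× Cl (X1, acyclic) → no.
That gives 4 matching atoms.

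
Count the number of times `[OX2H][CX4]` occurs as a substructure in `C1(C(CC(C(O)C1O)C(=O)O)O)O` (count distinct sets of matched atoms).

4

[OX2H][CX4] is the SMARTS for an aliphatic alcohol: a hydroxyl oxygen bound to an sp3 (X4) carbon.
The molecule carries 4 separate instances of a hydroxyl group (-OH) meeting every constraint; each maps to a distinct set of atoms, giving 4 matches.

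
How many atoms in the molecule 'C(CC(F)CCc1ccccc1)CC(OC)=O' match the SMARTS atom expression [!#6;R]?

The query [!#6;R] means: non-carbon atom that is part of a ring.
Check the 17 heavy atoms by environment: 8× C (acyclic) → no; 2× O (acyclic) → no; 6× c (aromatic, in 6-ring) → no; 1× F (acyclic) → no.
No environment satisfies the query, so 0 matching atoms.

0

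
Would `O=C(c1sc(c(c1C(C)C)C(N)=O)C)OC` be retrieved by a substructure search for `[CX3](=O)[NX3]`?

The pattern [CX3](=O)[NX3] describes a carbonyl carbon bonded to a trivalent nitrogen — an amide.
The molecule carries a primary amide (-C(=O)NH2), whose atoms satisfy every constraint of the query, so the pattern matches.

Yes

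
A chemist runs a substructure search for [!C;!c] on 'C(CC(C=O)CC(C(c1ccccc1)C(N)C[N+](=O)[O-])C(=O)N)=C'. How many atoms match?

The query [!C;!c] means: neither aliphatic nor aromatic carbon — same as [!#6].
Check the 24 heavy atoms by environment: 11× C → no; 1× N (charge +1) → match; 1× O (charge -1) → match; 3× O → match; 2× N → match; 6× c (aromatic) → no.
Summing the matching environments: 1 + 1 + 3 + 2 = 7 matching atoms.

7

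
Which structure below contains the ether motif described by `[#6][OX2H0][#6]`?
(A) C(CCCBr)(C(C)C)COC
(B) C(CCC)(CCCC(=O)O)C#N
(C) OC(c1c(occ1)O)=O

[#6][OX2H0][#6] describes an aliphatic oxygen bridging two carbons with no H on the oxygen (an ether).
(A) contains a methoxy ether (-OCH3), which satisfies every atom and bond constraint.
(B) has a carboxylic acid group (-C(=O)OH) but the -OH oxygen has H1; the =O is OX1, not OX2.
(C) has a hydroxyl group (-OH) but the oxygen has H1, not H0 bridging two carbons.
So the answer is (A).

A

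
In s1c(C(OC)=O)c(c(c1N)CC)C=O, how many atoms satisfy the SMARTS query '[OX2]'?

The query [OX2] means: aliphatic oxygen with two total connections — ether, hydroxyl, or ester single-bond O.
Check the 14 heavy atoms by environment: 1× s (aromatic, X2) → no; 4× c (aromatic, X3) → no; 2× C (X3) → no; 2× O (X1) → no; 1× O (X2) → match; 3× C (X4) → no; 1× N (X3) → no.
That gives 1 matching atom.

1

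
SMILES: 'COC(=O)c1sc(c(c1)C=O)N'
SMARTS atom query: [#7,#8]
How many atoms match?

4

The query [#7,#8] means: nitrogen or oxygen (comma = OR).
Check the 12 heavy atoms by environment: 1× s (aromatic) → no; 4× c (aromatic) → no; 3× C → no; 3× O → match; 1× N → match.
Summing the matching environments: 3 + 1 = 4 matching atoms.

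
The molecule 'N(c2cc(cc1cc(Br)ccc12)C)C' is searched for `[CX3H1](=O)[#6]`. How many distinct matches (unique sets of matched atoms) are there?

0

[CX3H1](=O)[#6] is the SMARTS for an aldehyde: an sp2 carbon with one H, double-bonded to O and single-bonded to carbon.
No fragment in the molecule satisfies every constraint, giving 0 matches.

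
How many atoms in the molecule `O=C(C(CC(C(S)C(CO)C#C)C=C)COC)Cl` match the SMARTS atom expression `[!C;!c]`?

5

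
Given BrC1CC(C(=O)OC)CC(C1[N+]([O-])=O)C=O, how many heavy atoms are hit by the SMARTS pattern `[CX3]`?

The query [CX3] means: C with X3: aliphatic carbon with exactly 3 total connections.
Check the 16 heavy atoms by environment: 7× C (X4) → no; 1× Br (X1) → no; 2× C (X3) → match; 3× O (X1) → no; 1× O (X2) → no; 1× N (charge +1, X3) → no; 1× O (charge -1, X1) → no.
That gives 2 matching atoms.

2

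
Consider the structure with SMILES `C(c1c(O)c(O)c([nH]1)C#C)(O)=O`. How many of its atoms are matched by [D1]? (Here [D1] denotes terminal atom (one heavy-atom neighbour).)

5

The query [D1] means: atom with exactly one heavy-atom neighbour (degree 1).
Check the 12 heavy atoms by environment: 1× n (aromatic, D2) → no; 4× c (aromatic, D3) → no; 1× C (D3) → no; 4× O (D1) → match; 1× C (D2) → no; 1× C (D1) → match.
Summing the matching environments: 4 + 1 = 5 matching atoms.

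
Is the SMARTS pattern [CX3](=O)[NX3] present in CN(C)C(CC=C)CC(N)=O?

Yes

The pattern [CX3](=O)[NX3] describes a carbonyl carbon bonded to a trivalent nitrogen — an amide.
The molecule carries a primary amide (-C(=O)NH2), whose atoms satisfy every constraint of the query, so the pattern matches.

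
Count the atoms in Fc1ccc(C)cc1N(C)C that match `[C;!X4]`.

0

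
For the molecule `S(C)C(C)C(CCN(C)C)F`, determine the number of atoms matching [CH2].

2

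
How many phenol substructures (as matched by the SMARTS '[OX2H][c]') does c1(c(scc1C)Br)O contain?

1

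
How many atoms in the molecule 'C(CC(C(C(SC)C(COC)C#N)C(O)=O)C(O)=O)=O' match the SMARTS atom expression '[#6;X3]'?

3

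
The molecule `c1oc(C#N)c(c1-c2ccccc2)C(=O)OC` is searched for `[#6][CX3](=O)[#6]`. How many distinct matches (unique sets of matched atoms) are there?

[#6][CX3](=O)[#6] is the SMARTS for a ketone: a carbonyl carbon (no H) flanked by two carbons.
The molecule has a methyl-ester group (-C(=O)OCH3), but one neighbour of the carbonyl carbon is O, not C; nothing else fits, so there are 0 matches.

0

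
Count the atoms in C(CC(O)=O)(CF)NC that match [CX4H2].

2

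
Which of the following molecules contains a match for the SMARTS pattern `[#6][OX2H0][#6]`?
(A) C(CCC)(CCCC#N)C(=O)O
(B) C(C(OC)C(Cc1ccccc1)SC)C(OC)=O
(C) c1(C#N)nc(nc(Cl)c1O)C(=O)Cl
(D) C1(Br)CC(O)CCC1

B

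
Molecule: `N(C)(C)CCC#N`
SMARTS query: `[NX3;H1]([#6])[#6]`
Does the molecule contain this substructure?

No

The pattern [NX3;H1]([#6])[#6] describes a trivalent nitrogen with one H, bonded to two carbons — a secondary amine.
The closest candidate here is a dimethylamino group (-N(CH3)2), but the nitrogen has H0, not H1. No other fragment satisfies the full query, so there is no match.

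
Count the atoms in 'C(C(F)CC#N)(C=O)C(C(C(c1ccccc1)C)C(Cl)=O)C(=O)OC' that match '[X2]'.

The query [X2] means: any atom with exactly two total connections (bonds + H).
Check the 25 heavy atoms by environment: 8× C (X4) → no; 3× C (X3) → no; 3× O (X1) → no; 1× F (X1) → no; 1× C (X2) → match; 1× N (X1) → no; 6× c (aromatic, X3) → no; 1× O (X2) → match; 1× Cl (X1) → no.
Summing the matching environments: 1 + 1 = 2 matching atoms.

2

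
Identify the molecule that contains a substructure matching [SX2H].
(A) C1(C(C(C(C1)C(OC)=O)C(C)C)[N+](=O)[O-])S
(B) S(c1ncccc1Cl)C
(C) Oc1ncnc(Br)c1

A

[SX2H] describes an aliphatic sulfur with two connections, one being H (a thiol).
(A) contains a thiol (-SH), which satisfies every atom and bond constraint.
(B) has a methylthio ether (-SCH3) but the sulfur has H0 (bonded to two carbons), not H1.
(C) has a hydroxyl group (-OH) but it is an -OH, not an -SH.
So the answer is (A).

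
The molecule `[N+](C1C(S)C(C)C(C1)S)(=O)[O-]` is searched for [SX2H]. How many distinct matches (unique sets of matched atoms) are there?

[SX2H] is the SMARTS for a thiol: an aliphatic sulfur with two connections, one being H.
The molecule carries 2 separate instances of a thiol (-SH) meeting every constraint; each maps to a distinct set of atoms, giving 2 matches.

2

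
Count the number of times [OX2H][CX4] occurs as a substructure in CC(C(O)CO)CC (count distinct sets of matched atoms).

2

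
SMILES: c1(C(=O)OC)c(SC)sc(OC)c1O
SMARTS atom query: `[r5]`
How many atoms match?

5

Check the 14 heavy atoms by environment: 1× s (aromatic, in 5-ring) → match; 4× c (aromatic, in 5-ring) → match; 1× S (acyclic) → no; 4× C (acyclic) → no; 4× O (acyclic) → no.
Summing the matching environments: 1 + 4 = 5 matching atoms.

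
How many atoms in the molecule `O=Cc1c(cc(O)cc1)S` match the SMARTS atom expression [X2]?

2

The query [X2] means: any atom with exactly two total connections (bonds + H).
Check the 10 heavy atoms by environment: 6× c (aromatic, X3) → no; 1× C (X3) → no; 1× O (X1) → no; 1× S (X2) → match; 1× O (X2) → match.
Summing the matching environments: 1 + 1 = 2 matching atoms.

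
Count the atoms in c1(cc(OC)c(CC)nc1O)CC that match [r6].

6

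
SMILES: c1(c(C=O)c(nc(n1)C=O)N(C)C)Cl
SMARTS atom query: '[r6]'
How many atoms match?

Check the 14 heavy atoms by environment: 2× n (aromatic, in 6-ring) → match; 4× c (aromatic, in 6-ring) → match; 1× Cl (acyclic) → no; 4× C (acyclic) → no; 2× O (acyclic) → no; 1× N (acyclic) → no.
Summing the matching environments: 2 + 4 = 6 matching atoms.

6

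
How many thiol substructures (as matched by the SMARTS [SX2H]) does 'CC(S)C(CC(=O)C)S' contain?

2

[SX2H] is the SMARTS for a thiol: an aliphatic sulfur with two connections, one being H.
The molecule carries 2 separate instances of a thiol (-SH) meeting every constraint; each maps to a distinct set of atoms, giving 2 matches.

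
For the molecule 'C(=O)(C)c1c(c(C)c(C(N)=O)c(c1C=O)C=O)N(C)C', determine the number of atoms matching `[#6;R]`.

6

Check the 20 heavy atoms by environment: 6× c (aromatic, in 6-ring) → match; 8× C (acyclic) → no; 4× O (acyclic) → no; 2× N (acyclic) → no.
That gives 6 matching atoms.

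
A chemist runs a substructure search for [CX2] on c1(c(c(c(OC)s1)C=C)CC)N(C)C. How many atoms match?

0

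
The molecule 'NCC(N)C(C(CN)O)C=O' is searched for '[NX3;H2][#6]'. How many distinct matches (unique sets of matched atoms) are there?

3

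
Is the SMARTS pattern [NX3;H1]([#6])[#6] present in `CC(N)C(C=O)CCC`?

No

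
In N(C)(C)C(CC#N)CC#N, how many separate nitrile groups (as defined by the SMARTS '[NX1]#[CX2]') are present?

2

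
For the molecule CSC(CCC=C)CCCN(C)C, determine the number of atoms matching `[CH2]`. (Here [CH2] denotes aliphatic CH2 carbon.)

Check the 13 heavy atoms by environment: 6× C (H2) → match; 2× C (H1) → no; 1× N (H0) → no; 3× C (H3) → no; 1× S (H0) → no.
That gives 6 matching atoms.

6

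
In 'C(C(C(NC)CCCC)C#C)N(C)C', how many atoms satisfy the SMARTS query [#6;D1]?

5

The query [#6;D1] means: carbon bonded to exactly one heavy atom.
Check the 14 heavy atoms by environment: 5× C (D2) → no; 2× C (D3) → no; 1× N (D2) → no; 5× C (D1) → match; 1× N (D3) → no.
That gives 5 matching atoms.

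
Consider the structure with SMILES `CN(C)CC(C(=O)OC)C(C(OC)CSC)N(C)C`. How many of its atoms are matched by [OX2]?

The query [OX2] means: aliphatic oxygen with two total connections — ether, hydroxyl, or ester single-bond O.
Check the 19 heavy atoms by environment: 12× C (X4) → no; 2× N (X3) → no; 2× O (X2) → match; 1× C (X3) → no; 1× O (X1) → no; 1× S (X2) → no.
That gives 2 matching atoms.

2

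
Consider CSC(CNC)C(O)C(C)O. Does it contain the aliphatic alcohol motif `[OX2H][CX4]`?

Yes

The pattern [OX2H][CX4] describes a hydroxyl oxygen bound to an sp3 (X4) carbon — an aliphatic alcohol.
The molecule carries a hydroxyl group (-OH), whose atoms satisfy every constraint of the query, so the pattern matches.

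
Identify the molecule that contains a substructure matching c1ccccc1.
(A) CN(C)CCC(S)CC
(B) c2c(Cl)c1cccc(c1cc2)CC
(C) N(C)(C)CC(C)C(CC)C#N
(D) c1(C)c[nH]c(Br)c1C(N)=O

B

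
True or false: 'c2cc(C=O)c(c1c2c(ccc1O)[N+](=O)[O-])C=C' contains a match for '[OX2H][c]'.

True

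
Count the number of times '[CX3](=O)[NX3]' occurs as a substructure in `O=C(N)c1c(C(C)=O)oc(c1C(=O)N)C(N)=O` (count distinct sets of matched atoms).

[CX3](=O)[NX3] is the SMARTS for an amide: a carbonyl carbon bonded to a trivalent nitrogen.
The molecule carries 3 separate instances of a primary amide (-C(=O)NH2) meeting every constraint; each maps to a distinct set of atoms, giving 3 matches.

3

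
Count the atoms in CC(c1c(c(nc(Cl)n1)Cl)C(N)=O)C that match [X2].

2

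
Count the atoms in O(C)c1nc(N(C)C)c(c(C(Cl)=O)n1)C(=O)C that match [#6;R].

Check the 17 heavy atoms by environment: 2× n (aromatic, in 6-ring) → no; 4× c (aromatic, in 6-ring) → match; 6× C (acyclic) → no; 3× O (acyclic) → no; 1× Cl (acyclic) → no; 1× N (acyclic) → no.
That gives 4 matching atoms.

4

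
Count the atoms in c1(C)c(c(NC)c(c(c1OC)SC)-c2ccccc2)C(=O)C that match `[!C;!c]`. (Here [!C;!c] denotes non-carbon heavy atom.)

4

The query [!C;!c] means: neither aliphatic nor aromatic carbon — same as [!#6].
Check the 22 heavy atoms by environment: 12× c (aromatic) → no; 1× S → match; 6× C → no; 2× O → match; 1× N → match.
Summing the matching environments: 1 + 2 + 1 = 4 matching atoms.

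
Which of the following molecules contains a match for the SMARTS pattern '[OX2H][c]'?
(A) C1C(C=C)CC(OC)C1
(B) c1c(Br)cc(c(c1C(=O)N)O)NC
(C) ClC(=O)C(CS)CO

B

[OX2H][c] describes a hydroxyl oxygen attached to an aromatic carbon (a phenol).
(A) has a methoxy ether (-OCH3) but the oxygen has H0, not H1.
(B) contains a hydroxyl group (-OH), which satisfies every atom and bond constraint.
(C) has a hydroxyl group (-OH) but the -OH is on an aliphatic carbon, not an aromatic c.
So the answer is (B).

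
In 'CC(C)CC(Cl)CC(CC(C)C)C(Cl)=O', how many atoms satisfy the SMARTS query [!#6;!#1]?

3

The query [!#6;!#1] means: not carbon and not hydrogen — any heteroatom.
Check the 15 heavy atoms by environment: 12× C → no; 2× Cl → match; 1× O → match.
Summing the matching environments: 2 + 1 = 3 matching atoms.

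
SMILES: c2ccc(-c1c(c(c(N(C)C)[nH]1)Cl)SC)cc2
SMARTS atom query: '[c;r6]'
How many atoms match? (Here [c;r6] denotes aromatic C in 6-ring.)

6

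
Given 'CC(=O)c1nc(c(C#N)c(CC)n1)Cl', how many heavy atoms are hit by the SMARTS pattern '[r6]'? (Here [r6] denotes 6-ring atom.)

6

The query [r6] means: r6 matches atoms in a six-membered ring.
Check the 14 heavy atoms by environment: 2× n (aromatic, in 6-ring) → match; 4× c (aromatic, in 6-ring) → match; 5× C (acyclic) → no; 1× O (acyclic) → no; 1× Cl (acyclic) → no; 1× N (acyclic) → no.
Summing the matching environments: 2 + 4 = 6 matching atoms.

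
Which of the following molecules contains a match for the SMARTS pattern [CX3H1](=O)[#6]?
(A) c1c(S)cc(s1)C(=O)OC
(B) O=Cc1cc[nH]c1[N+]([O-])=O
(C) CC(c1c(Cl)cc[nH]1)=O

B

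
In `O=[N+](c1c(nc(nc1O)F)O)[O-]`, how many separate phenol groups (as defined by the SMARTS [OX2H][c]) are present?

2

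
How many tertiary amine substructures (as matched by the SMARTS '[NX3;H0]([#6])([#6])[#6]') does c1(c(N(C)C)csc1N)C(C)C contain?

[NX3;H0]([#6])([#6])[#6] is the SMARTS for a tertiary amine: a trivalent nitrogen with no H, bonded to three carbons.
Exactly one fragment in the molecule meets all constraints, giving 1 match.

1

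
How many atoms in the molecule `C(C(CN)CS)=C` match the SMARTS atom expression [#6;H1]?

The query [#6;H1] means: any carbon bearing exactly one hydrogen.
Check the 7 heavy atoms by environment: 3× C (H2) → no; 2× C (H1) → match; 1× N (H2) → no; 1× S (H1) → no.
That gives 2 matching atoms.

2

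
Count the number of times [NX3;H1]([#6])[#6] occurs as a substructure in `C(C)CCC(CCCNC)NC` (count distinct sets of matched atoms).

[NX3;H1]([#6])[#6] is the SMARTS for a secondary amine: a trivalent nitrogen with one H, bonded to two carbons.
The molecule carries 2 separate instances of an N-methylamino group (-NHCH3) meeting every constraint; each maps to a distinct set of atoms, giving 2 matches.

2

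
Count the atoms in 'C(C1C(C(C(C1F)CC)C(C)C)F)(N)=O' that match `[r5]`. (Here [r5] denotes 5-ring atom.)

5

The query [r5] means: r5 matches atoms in a five-membered ring.
Check the 15 heavy atoms by environment: 5× C (in 5-ring) → match; 2× F (acyclic) → no; 6× C (acyclic) → no; 1× O (acyclic) → no; 1× N (acyclic) → no.
That gives 5 matching atoms.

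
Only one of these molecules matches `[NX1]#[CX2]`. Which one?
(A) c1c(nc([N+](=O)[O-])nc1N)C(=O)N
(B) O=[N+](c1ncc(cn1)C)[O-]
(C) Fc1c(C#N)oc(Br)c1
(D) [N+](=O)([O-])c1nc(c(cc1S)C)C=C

C

[NX1]#[CX2] describes a nitrogen triple-bonded to a two-connected carbon (a nitrile).
(A) has a primary amino group (-NH2) but the nitrogen is NX3 (three connections), not NX1 triple-bonded.
(B) has a nitro group (-[N+](=O)[O-]) but there is no C#N triple bond.
(C) contains a nitrile (-C#N), which satisfies every atom and bond constraint.
(D) has a nitro group (-[N+](=O)[O-]) but there is no C#N triple bond.
So the answer is (C).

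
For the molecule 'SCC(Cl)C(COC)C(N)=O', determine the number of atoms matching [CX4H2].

Check the 11 heavy atoms by environment: 2× C (H2, X4) → match; 2× C (H1, X4) → no; 1× C (H0, X3) → no; 1× O (H0, X1) → no; 1× N (H2, X3) → no; 1× S (H1, X2) → no; 1× O (H0, X2) → no; 1× C (H3, X4) → no; 1× Cl (H0, X1) → no.
That gives 2 matching atoms.

2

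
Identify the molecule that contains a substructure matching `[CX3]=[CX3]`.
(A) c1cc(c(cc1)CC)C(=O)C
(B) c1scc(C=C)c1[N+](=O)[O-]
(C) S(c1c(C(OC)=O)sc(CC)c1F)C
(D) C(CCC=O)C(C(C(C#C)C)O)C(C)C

B

[CX3]=[CX3] describes a non-aromatic C=C double bond between two sp2 carbons (an alkene).
(A) has an ethyl group (-CH2CH3) but its C-C bond is a single bond between CX4 carbons, not CX3=CX3.
(B) contains a vinyl group (-CH=CH2), which satisfies every atom and bond constraint.
(C) has an ethyl group (-CH2CH3) but its C-C bond is a single bond between CX4 carbons, not CX3=CX3.
(D) has an ethynyl group (-C#CH) but the C-C bond is a triple bond, not a double bond.
So the answer is (B).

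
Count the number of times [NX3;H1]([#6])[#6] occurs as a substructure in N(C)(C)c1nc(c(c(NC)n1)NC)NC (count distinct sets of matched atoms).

3

[NX3;H1]([#6])[#6] is the SMARTS for a secondary amine: a trivalent nitrogen with one H, bonded to two carbons.
The molecule carries 3 separate instances of an N-methylamino group (-NHCH3) meeting every constraint; each maps to a distinct set of atoms, giving 3 matches.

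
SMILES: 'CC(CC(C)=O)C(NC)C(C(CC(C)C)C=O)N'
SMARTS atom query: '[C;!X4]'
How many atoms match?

2

Check the 18 heavy atoms by environment: 12× C (X4) → no; 2× N (X3) → no; 2× C (X3) → match; 2× O (X1) → no.
That gives 2 matching atoms.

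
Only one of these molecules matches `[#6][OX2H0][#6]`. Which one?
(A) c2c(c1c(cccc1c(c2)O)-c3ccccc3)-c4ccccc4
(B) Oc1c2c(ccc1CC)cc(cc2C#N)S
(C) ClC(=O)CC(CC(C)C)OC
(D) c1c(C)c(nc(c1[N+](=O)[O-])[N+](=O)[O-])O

C

[#6][OX2H0][#6] describes an aliphatic oxygen bridging two carbons with no H on the oxygen (an ether).
(A) has a hydroxyl group (-OH) but the oxygen has H1, not H0 bridging two carbons.
(B) has a hydroxyl group (-OH) but the oxygen has H1, not H0 bridging two carbons.
(C) contains a methoxy ether (-OCH3), which satisfies every atom and bond constraint.
(D) has a hydroxyl group (-OH) but the oxygen has H1, not H0 bridging two carbons.
So the answer is (C).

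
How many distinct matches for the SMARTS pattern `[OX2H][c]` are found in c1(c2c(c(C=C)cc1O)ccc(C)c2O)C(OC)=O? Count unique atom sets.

2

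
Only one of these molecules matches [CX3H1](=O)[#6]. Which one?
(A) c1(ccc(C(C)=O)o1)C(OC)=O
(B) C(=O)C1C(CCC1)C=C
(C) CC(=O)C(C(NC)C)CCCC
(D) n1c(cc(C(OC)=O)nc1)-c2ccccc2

B

[CX3H1](=O)[#6] describes an sp2 carbon with one H, double-bonded to O and single-bonded to carbon (an aldehyde).
(A) has a methyl-ester group (-C(=O)OCH3) but the carbonyl carbon has H0, not H1.
(B) contains an aldehyde (-CHO), which satisfies every atom and bond constraint.
(C) has an acetyl/ketone group (-C(=O)CH3) but the carbonyl carbon has H0 (two carbon neighbours), not H1.
(D) has a methyl-ester group (-C(=O)OCH3) but the carbonyl carbon has H0, not H1.
So the answer is (B).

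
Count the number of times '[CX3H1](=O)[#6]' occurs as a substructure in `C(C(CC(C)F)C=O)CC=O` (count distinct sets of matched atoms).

2

[CX3H1](=O)[#6] is the SMARTS for an aldehyde: an sp2 carbon with one H, double-bonded to O and single-bonded to carbon.
The molecule carries 2 separate instances of an aldehyde (-CHO) meeting every constraint; each maps to a distinct set of atoms, giving 2 matches.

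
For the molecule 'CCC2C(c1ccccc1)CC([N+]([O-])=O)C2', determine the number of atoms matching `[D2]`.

8

The query [D2] means: atom with exactly two heavy-atom neighbours.
Check the 16 heavy atoms by environment: 3× C (D3) → no; 3× C (D2) → match; 1× N (charge +1, D3) → no; 1× O (charge -1, D1) → no; 1× O (D1) → no; 1× C (D1) → no; 1× c (aromatic, D3) → no; 5× c (aromatic, D2) → match.
Summing the matching environments: 3 + 5 = 8 matching atoms.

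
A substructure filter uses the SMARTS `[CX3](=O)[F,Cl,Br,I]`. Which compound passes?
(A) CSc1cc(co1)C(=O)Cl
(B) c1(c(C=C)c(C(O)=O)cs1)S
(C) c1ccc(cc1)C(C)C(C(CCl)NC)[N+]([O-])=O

A

[CX3](=O)[F,Cl,Br,I] describes a carbonyl carbon bonded to a halogen (an acyl halide).
(A) contains an acyl chloride (-C(=O)Cl), which satisfies every atom and bond constraint.
(B) has a carboxylic acid group (-C(=O)OH) but the carbonyl is bonded to -OH, not to a halogen.
(C) has a chloro substituent but the Cl is not on a carbonyl carbon.
So the answer is (A).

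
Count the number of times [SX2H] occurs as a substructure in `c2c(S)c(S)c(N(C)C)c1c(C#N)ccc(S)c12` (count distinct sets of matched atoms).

3

[SX2H] is the SMARTS for a thiol: an aliphatic sulfur with two connections, one being H.
The molecule carries 3 separate instances of a thiol (-SH) meeting every constraint; each maps to a distinct set of atoms, giving 3 matches.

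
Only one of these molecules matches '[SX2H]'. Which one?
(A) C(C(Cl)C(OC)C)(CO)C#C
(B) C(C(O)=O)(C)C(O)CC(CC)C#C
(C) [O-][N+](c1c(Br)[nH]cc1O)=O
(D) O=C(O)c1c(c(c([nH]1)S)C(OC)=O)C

[SX2H] describes an aliphatic sulfur with two connections, one being H (a thiol).
(A) has a hydroxyl group (-OH) but it is an -OH, not an -SH.
(B) has a hydroxyl group (-OH) but it is an -OH, not an -SH.
(C) has a hydroxyl group (-OH) but it is an -OH, not an -SH.
(D) contains a thiol (-SH), which satisfies every atom and bond constraint.
So the answer is (D).

D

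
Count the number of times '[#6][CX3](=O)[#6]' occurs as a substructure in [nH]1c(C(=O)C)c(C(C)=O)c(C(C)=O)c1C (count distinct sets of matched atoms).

3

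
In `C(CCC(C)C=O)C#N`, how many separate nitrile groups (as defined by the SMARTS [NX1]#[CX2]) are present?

1

[NX1]#[CX2] is the SMARTS for a nitrile: a nitrogen triple-bonded to a two-connected carbon.
Exactly one fragment in the molecule meets all constraints, giving 1 match.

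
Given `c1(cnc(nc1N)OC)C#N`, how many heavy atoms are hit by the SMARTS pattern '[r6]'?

The query [r6] means: r6 matches atoms in a six-membered ring.
Check the 11 heavy atoms by environment: 2× n (aromatic, in 6-ring) → match; 4× c (aromatic, in 6-ring) → match; 2× N (acyclic) → no; 2× C (acyclic) → no; 1× O (acyclic) → no.
Summing the matching environments: 2 + 4 = 6 matching atoms.

6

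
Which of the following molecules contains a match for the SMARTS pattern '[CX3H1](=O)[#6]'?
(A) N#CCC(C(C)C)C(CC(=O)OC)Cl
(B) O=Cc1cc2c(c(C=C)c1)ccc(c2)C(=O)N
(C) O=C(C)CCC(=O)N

B

[CX3H1](=O)[#6] describes an sp2 carbon with one H, double-bonded to O and single-bonded to carbon (an aldehyde).
(A) has a methyl-ester group (-C(=O)OCH3) but the carbonyl carbon has H0, not H1.
(B) contains an aldehyde (-CHO), which satisfies every atom and bond constraint.
(C) has an acetyl/ketone group (-C(=O)CH3) but the carbonyl carbon has H0 (two carbon neighbours), not H1.
So the answer is (B).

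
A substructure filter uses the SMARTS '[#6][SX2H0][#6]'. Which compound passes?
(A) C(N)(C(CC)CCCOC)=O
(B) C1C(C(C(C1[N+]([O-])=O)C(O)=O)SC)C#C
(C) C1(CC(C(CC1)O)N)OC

B

[#6][SX2H0][#6] describes an aliphatic sulfur bridging two carbons with no H on the sulfur (a thioether).
(A) has a methoxy ether (-OCH3) but the bridging atom is O, not S.
(B) contains a methylthio ether (-SCH3), which satisfies every atom and bond constraint.
(C) has a methoxy ether (-OCH3) but the bridging atom is O, not S.
So the answer is (B).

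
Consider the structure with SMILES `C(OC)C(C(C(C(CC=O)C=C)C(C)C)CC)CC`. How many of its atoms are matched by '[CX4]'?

14

The query [CX4] means: C with X4: aliphatic carbon with exactly 4 total connections (bonds + H).
Check the 19 heavy atoms by environment: 14× C (X4) → match; 3× C (X3) → no; 1× O (X1) → no; 1× O (X2) → no.
That gives 14 matching atoms.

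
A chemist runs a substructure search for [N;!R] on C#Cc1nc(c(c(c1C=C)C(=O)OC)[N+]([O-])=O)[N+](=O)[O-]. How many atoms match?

2

The query [N;!R] means: aliphatic nitrogen not in a ring.
Check the 20 heavy atoms by environment: 1× n (aromatic, in 6-ring) → no; 5× c (aromatic, in 6-ring) → no; 2× N (charge +1, acyclic) → match; 2× O (charge -1, acyclic) → no; 4× O (acyclic) → no; 6× C (acyclic) → no.
That gives 2 matching atoms.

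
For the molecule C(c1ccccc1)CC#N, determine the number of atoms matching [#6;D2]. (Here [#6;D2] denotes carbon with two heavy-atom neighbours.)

The query [#6;D2] means: any carbon bonded to exactly two heavy atoms.
Check the 10 heavy atoms by environment: 3× C (D2) → match; 1× c (aromatic, D3) → no; 5× c (aromatic, D2) → match; 1× N (D1) → no.
Summing the matching environments: 3 + 5 = 8 matching atoms.

8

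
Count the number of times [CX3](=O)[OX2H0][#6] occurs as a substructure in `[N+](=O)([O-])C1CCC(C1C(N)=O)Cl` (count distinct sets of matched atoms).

[CX3](=O)[OX2H0][#6] is the SMARTS for an ester: a carbonyl carbon bonded to an oxygen that is itself bonded to carbon (no H on that O).
The molecule has a primary amide (-C(=O)NH2), but the carbonyl is bonded to N, not to an O-C linkage; nothing else fits, so there are 0 matches.

0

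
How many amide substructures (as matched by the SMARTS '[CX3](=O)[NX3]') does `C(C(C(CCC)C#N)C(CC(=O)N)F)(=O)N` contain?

2

[CX3](=O)[NX3] is the SMARTS for an amide: a carbonyl carbon bonded to a trivalent nitrogen.
The molecule carries 2 separate instances of a primary amide (-C(=O)NH2) meeting every constraint; each maps to a distinct set of atoms, giving 2 matches.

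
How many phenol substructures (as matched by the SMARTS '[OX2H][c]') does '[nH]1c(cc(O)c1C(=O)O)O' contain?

2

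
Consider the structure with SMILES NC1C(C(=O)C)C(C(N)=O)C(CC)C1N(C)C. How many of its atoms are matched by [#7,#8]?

The query [#7,#8] means: nitrogen or oxygen (comma = OR).
Check the 17 heavy atoms by environment: 12× C → no; 2× O → match; 3× N → match.
Summing the matching environments: 2 + 3 = 5 matching atoms.

5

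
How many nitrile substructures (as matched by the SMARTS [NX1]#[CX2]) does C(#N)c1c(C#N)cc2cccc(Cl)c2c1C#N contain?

[NX1]#[CX2] is the SMARTS for a nitrile: a nitrogen triple-bonded to a two-connected carbon.
The molecule carries 3 separate instances of a nitrile (-C#N) meeting every constraint; each maps to a distinct set of atoms, giving 3 matches.

3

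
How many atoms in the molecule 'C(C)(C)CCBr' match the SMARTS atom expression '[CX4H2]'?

2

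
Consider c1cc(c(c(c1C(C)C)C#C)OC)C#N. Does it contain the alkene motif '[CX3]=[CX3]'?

The pattern [CX3]=[CX3] describes a non-aromatic C=C double bond between two sp2 carbons — an alkene.
The closest candidate here is an ethynyl group (-C#CH), but the C-C bond is a triple bond, not a double bond. No other fragment satisfies the full query, so there is no match.

No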